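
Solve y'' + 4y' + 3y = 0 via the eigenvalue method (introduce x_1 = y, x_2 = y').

Let x_1 = y, x_2 = y'. Then x_1' = x_2 and x_2' = -3x_1 - 4x_2.
A = [[0,1],[-3,-4]]; det(A-λI) = λ^2 + 4λ + 3.
Eigenvalues λ = -3, -1 with eigenvectors (1,-3), (1,-1).

y(t) = C_1e^(-3t) + C_2e^(-t)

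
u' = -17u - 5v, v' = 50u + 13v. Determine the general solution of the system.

Coefficient matrix A = [[-17, -5], [50, 13]].
Characteristic polynomial det(A - λI) = λ^2 + 4λ + 29 = 0.
Eigenvalues λ = -2 ± 5i (complex conjugate pair).
For λ=-2+5i: an eigenvector is (0,1) - i(-1,3) = (0 + i, 1 - 3i).
A real fundamental pair from Re and Im of e^((-2+5i)t)v: X_1 = e^(-2t)(cos(5t)·(0,1) + sin(5t)·(-1,3)), X_2 = e^(-2t)(sin(5t)·(0,1) - cos(5t)·(-1,3)).
General solution: K_1X_1 + K_2X_2.

u(t) = -K_1e^(-2t)sin(5t) + K_2e^(-2t)cos(5t), v(t) = 3K_1e^(-2t)sin(5t) + K_1e^(-2t)cos(5t) + K_2e^(-2t)sin(5t) - 3K_2e^(-2t)cos(5t)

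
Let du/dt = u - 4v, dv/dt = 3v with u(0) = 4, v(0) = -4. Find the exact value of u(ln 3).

A = [[1,-4],[0,3]]; eigenvalues λ = 3, 1.
Eigenvectors: (-2,1) for λ=3, (1,0) for λ=1.
From the initial condition, c_1 = -4, c_2 = -4.
u(ln 3) = (-4)(3^3)(-2) + (-4)(3^1)(1) = 204.

204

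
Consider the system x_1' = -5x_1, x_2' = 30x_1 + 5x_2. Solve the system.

x_1(t) = -K_2e^(-5t), x_2(t) = -K_1e^(5t) + 3K_2e^(-5t)

Coefficient matrix A = [[-5, 0], [30, 5]].
Characteristic polynomial det(A - λI) = λ^2 - 25 = 0.
Eigenvalues λ = 5, -5.
For λ=5: (A-λI) row 1 is [-10, 0], so an eigenvector is (0, -1).
For λ=-5: (A-λI) row 2 is [30, 10], so an eigenvector is (-1, 3).
General solution: K_1e^(5t)(0,-1) + K_2e^(-5t)(-1,3).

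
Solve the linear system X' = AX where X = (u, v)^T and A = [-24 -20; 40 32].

u(t) = c_1e^(4t)sin(4t) + 2c_1e^(4t)cos(4t) + 2c_2e^(4t)sin(4t) - c_2e^(4t)cos(4t), v(t) = -c_1e^(4t)sin(4t) - 3c_1e^(4t)cos(4t) - 3c_2e^(4t)sin(4t) + c_2e^(4t)cos(4t)

Coefficient matrix A = [[-24, -20], [40, 32]].
Characteristic polynomial det(A - λI) = λ^2 - 8λ + 32 = 0.
Eigenvalues λ = 4 ± 4i (complex conjugate pair).
For λ=4+4i: an eigenvector is (2,-3) - i(1,-1) = (2 - i, -3 + i).
A real fundamental pair from Re and Im of e^((4+4i)t)v: X_1 = e^(4t)(cos(4t)·(2,-3) + sin(4t)·(1,-1)), X_2 = e^(4t)(sin(4t)·(2,-3) - cos(4t)·(1,-1)).
General solution: c_1X_1 + c_2X_2.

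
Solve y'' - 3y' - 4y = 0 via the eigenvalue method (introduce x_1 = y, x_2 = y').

y(t) = C_1e^(4t) + C_2e^(-t)

Let x_1 = y, x_2 = y'. Then x_1' = x_2 and x_2' = 4x_1 + 3x_2.
A = [[0,1],[4,3]]; det(A-λI) = λ^2 - 3λ - 4.
Eigenvalues λ = 4, -1 with eigenvectors (1,4), (1,-1).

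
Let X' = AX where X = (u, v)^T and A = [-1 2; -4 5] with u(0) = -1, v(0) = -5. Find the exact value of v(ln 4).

-500

A = [[-1,2],[-4,5]]; eigenvalues λ = 1, 3.
Eigenvectors: (1,1) for λ=1, (-1,-2) for λ=3.
From the initial condition, c_1 = 3, c_2 = 4.
v(ln 4) = (3)(4^1)(1) + (4)(4^3)(-2) = -500.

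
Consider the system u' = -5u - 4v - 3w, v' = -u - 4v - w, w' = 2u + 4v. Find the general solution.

u(t) = c_1e^(-2t) + 2c_2e^(-4t) - c_3e^(-3t), v(t) = c_2e^(-4t) - c_3e^(-3t), w(t) = -c_1e^(-2t) - 2c_2e^(-4t) + 2c_3e^(-3t)

Coefficient matrix A = [[-5, -4, -3], [-1, -4, -1], [2, 4, 0]].
det(A - λI) = 0 gives eigenvalues λ = -2, -4, -3.
For λ=-2: eigenvector (1,0,-1).
For λ=-4: eigenvector (2,1,-2).
For λ=-3: eigenvector (-1,-1,2).
General solution: c_1e^(-2t)(1,0,-1) + c_2e^(-4t)(2,1,-2) + c_3e^(-3t)(-1,-1,2).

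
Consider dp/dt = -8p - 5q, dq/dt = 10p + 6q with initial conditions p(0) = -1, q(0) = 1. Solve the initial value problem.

p(t) = 2e^(-t)sin(t) - e^(-t)cos(t), q(t) = -3e^(-t)sin(t) + e^(-t)cos(t)

Coefficient matrix A = [[-8, -5], [10, 6]].
Characteristic polynomial det(A - λI) = λ^2 + 2λ + 2 = 0.
Eigenvalues λ = -1 ± i (complex conjugate pair).
For λ=-1+i: an eigenvector is (-2,3) - i(-1,1) = (-2 + i, 3 - i).
A real fundamental pair from Re and Im of e^((-1+i)t)v: X_1 = e^(-t)(cos(t)·(-2,3) + sin(t)·(-1,1)), X_2 = e^(-t)(sin(t)·(-2,3) - cos(t)·(-1,1)).
General solution: c_1X_1 + c_2X_2.
Applying p(0)=-1, q(0)=1 gives c_1=0, c_2=-1.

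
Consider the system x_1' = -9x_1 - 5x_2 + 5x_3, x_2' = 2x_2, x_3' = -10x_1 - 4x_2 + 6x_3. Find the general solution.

Coefficient matrix A = [[-9, -5, 5], [0, 2, 0], [-10, -4, 6]].
det(A - λI) = 0 gives eigenvalues λ = -4, 2, 1.
For λ=-4: eigenvector (1,0,1).
For λ=2: eigenvector (0,1,1).
For λ=1: eigenvector (1,0,2).
General solution: c_1e^(-4t)(1,0,1) + c_2e^(2t)(0,1,1) + c_3e^(t)(1,0,2).

x_1(t) = c_1e^(-4t) + c_3e^(t), x_2(t) = c_2e^(2t), x_3(t) = c_1e^(-4t) + c_2e^(2t) + 2c_3e^(t)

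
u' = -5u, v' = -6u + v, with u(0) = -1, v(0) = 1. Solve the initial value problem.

u(t) = -e^(-5t), v(t) = 2e^(t) - e^(-5t)

Coefficient matrix A = [[-5, 0], [-6, 1]].
Characteristic polynomial det(A - λI) = λ^2 + 4λ - 5 = 0.
Eigenvalues λ = -5, 1.
For λ=-5: (A-λI) row 2 is [-6, 6], so an eigenvector is (-1, -1).
For λ=1: (A-λI) row 1 is [-6, 0], so an eigenvector is (0, 1).
General solution: K_1e^(-5t)(-1,-1) + K_2e^(t)(0,1).
Applying u(0)=-1, v(0)=1 gives K_1=1, K_2=2.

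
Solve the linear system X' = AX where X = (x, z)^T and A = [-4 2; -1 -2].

Coefficient matrix A = [[-4, 2], [-1, -2]].
Characteristic polynomial det(A - λI) = λ^2 + 6λ + 10 = 0.
Eigenvalues λ = -3 ± i (complex conjugate pair).
For λ=-3+i: an eigenvector is (1,0) - i(-1,-1) = (1 + i, 0 + i).
A real fundamental pair from Re and Im of e^((-3+i)t)v: X_1 = e^(-3t)(cos(t)·(1,0) + sin(t)·(-1,-1)), X_2 = e^(-3t)(sin(t)·(1,0) - cos(t)·(-1,-1)).
General solution: K_1X_1 + K_2X_2.

x(t) = -K_1e^(-3t)sin(t) + K_1e^(-3t)cos(t) + K_2e^(-3t)sin(t) + K_2e^(-3t)cos(t), z(t) = -K_1e^(-3t)sin(t) + K_2e^(-3t)cos(t)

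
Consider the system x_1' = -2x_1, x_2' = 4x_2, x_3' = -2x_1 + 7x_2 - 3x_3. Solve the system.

Coefficient matrix A = [[-2, 0, 0], [0, 4, 0], [-2, 7, -3]].
det(A - λI) = 0 gives eigenvalues λ = -2, -3, 4.
For λ=-2: eigenvector (1,0,-2).
For λ=-3: eigenvector (0,0,1).
For λ=4: eigenvector (0,1,1).
General solution: K_1e^(-2t)(1,0,-2) + K_2e^(-3t)(0,0,1) + K_3e^(4t)(0,1,1).

x_1(t) = K_1e^(-2t), x_2(t) = K_3e^(4t), x_3(t) = -2K_1e^(-2t) + K_2e^(-3t) + K_3e^(4t)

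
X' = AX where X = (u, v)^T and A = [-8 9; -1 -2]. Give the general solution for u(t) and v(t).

Coefficient matrix A = [[-8, 9], [-1, -2]].
Characteristic polynomial det(A - λI) = λ^2 + 10λ + 25 = 0.
Single eigenvalue λ = -5 with algebraic multiplicity 2.
Eigenvector v = (3,1); generalized eigenvector w with (A-λI)w=v is (2,1).
General solution: e^(-5t)[C_1·v + C_2·(t·v + w)].

u(t) = 3C_1e^(-5t) + 3C_2te^(-5t) + 2C_2e^(-5t), v(t) = C_1e^(-5t) + C_2te^(-5t) + C_2e^(-5t)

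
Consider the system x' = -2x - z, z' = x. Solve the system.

x(t) = -K_1e^(-t) - K_2te^(-t) - K_2e^(-t), z(t) = K_1e^(-t) + K_2te^(-t) + 2K_2e^(-t)

Coefficient matrix A = [[-2, -1], [1, 0]].
Characteristic polynomial det(A - λI) = λ^2 + 2λ + 1 = 0.
Single eigenvalue λ = -1 with algebraic multiplicity 2.
Eigenvector v = (-1,1); generalized eigenvector w with (A-λI)w=v is (-1,2).
General solution: e^(-t)[K_1·v + K_2·(t·v + w)].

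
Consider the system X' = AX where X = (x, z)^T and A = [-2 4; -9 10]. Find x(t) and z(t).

Coefficient matrix A = [[-2, 4], [-9, 10]].
Characteristic polynomial det(A - λI) = λ^2 - 8λ + 16 = 0.
Single eigenvalue λ = 4 with algebraic multiplicity 2.
Eigenvector v = (2,3); generalized eigenvector w with (A-λI)w=v is (-1,-1).
General solution: e^(4t)[K_1·v + K_2·(t·v + w)].

x(t) = 2K_1e^(4t) + 2K_2te^(4t) - K_2e^(4t), z(t) = 3K_1e^(4t) + 3K_2te^(4t) - K_2e^(4t)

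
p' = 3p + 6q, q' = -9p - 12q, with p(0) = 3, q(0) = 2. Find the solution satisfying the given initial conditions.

Coefficient matrix A = [[3, 6], [-9, -12]].
Characteristic polynomial det(A - λI) = λ^2 + 9λ + 18 = 0.
Eigenvalues λ = -6, -3.
For λ=-6: (A-λI) row 1 is [9, 6], so an eigenvector is (-2, 3).
For λ=-3: (A-λI) row 1 is [6, 6], so an eigenvector is (1, -1).
General solution: c_1e^(-6t)(-2,3) + c_2e^(-3t)(1,-1).
Applying p(0)=3, q(0)=2 gives c_1=5, c_2=13.

p(t) = 13e^(-3t) - 10e^(-6t), q(t) = -13e^(-3t) + 15e^(-6t)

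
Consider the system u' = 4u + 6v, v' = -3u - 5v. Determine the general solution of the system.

Coefficient matrix A = [[4, 6], [-3, -5]].
Characteristic polynomial det(A - λI) = λ^2 + λ - 2 = 0.
Eigenvalues λ = -2, 1.
For λ=-2: (A-λI) row 1 is [6, 6], so an eigenvector is (1, -1).
For λ=1: (A-λI) row 1 is [3, 6], so an eigenvector is (2, -1).
General solution: K_1e^(-2t)(1,-1) + K_2e^(t)(2,-1).

u(t) = K_1e^(-2t) + 2K_2e^(t), v(t) = -K_1e^(-2t) - K_2e^(t)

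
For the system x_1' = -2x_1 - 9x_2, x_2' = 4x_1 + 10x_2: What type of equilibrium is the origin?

unstable improper node

A = [[-2,-9],[4,10]]; det(A-λI) = λ^2 - 8λ + 16.
repeated λ = 4 with a single eigenvector.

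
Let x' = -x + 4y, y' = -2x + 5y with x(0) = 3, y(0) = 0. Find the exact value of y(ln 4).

A = [[-1,4],[-2,5]]; eigenvalues λ = 3, 1.
Eigenvectors: (1,1) for λ=3, (2,1) for λ=1.
From the initial condition, c_1 = -3, c_2 = 3.
y(ln 4) = (-3)(4^3)(1) + (3)(4^1)(1) = -180.

-180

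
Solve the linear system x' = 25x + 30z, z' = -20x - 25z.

x(t) = C_1e^(-5t) + 3C_2e^(5t), z(t) = -C_1e^(-5t) - 2C_2e^(5t)

Coefficient matrix A = [[25, 30], [-20, -25]].
Characteristic polynomial det(A - λI) = λ^2 - 25 = 0.
Eigenvalues λ = -5, 5.
For λ=-5: (A-λI) row 1 is [30, 30], so an eigenvector is (1, -1).
For λ=5: (A-λI) row 1 is [20, 30], so an eigenvector is (3, -2).
General solution: C_1e^(-5t)(1,-1) + C_2e^(5t)(3,-2).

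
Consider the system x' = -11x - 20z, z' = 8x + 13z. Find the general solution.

Coefficient matrix A = [[-11, -20], [8, 13]].
Characteristic polynomial det(A - λI) = λ^2 - 2λ + 17 = 0.
Eigenvalues λ = 1 ± 4i (complex conjugate pair).
For λ=1+4i: an eigenvector is (2,-1) - i(-1,1) = (2 + i, -1 - i).
A real fundamental pair from Re and Im of e^((1+4i)t)v: X_1 = e^(t)(cos(4t)·(2,-1) + sin(4t)·(-1,1)), X_2 = e^(t)(sin(4t)·(2,-1) - cos(4t)·(-1,1)).
General solution: c_1X_1 + c_2X_2.

x(t) = -c_1e^(t)sin(4t) + 2c_1e^(t)cos(4t) + 2c_2e^(t)sin(4t) + c_2e^(t)cos(4t), z(t) = c_1e^(t)sin(4t) - c_1e^(t)cos(4t) - c_2e^(t)sin(4t) - c_2e^(t)cos(4t)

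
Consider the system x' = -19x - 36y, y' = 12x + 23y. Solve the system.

Coefficient matrix A = [[-19, -36], [12, 23]].
Characteristic polynomial det(A - λI) = λ^2 - 4λ - 5 = 0.
Eigenvalues λ = -1, 5.
For λ=-1: (A-λI) row 1 is [-18, -36], so an eigenvector is (2, -1).
For λ=5: (A-λI) row 1 is [-24, -36], so an eigenvector is (3, -2).
General solution: C_1e^(-t)(2,-1) + C_2e^(5t)(3,-2).

x(t) = 2C_1e^(-t) + 3C_2e^(5t), y(t) = -C_1e^(-t) - 2C_2e^(5t)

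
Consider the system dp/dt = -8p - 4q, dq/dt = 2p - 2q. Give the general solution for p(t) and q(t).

p(t) = -2C_1e^(-6t) + C_2e^(-4t), q(t) = C_1e^(-6t) - C_2e^(-4t)

Coefficient matrix A = [[-8, -4], [2, -2]].
Characteristic polynomial det(A - λI) = λ^2 + 10λ + 24 = 0.
Eigenvalues λ = -6, -4.
For λ=-6: (A-λI) row 1 is [-2, -4], so an eigenvector is (-2, 1).
For λ=-4: (A-λI) row 1 is [-4, -4], so an eigenvector is (1, -1).
General solution: C_1e^(-6t)(-2,1) + C_2e^(-4t)(1,-1).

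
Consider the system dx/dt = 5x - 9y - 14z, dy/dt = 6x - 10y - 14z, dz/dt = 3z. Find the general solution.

x(t) = -2C_1e^(3t) + C_2e^(-4t) + 3C_3e^(-t), y(t) = -2C_1e^(3t) + C_2e^(-4t) + 2C_3e^(-t), z(t) = C_1e^(3t)

Coefficient matrix A = [[5, -9, -14], [6, -10, -14], [0, 0, 3]].
det(A - λI) = 0 gives eigenvalues λ = 3, -4, -1.
For λ=3: eigenvector (-2,-2,1).
For λ=-4: eigenvector (1,1,0).
For λ=-1: eigenvector (3,2,0).
General solution: C_1e^(3t)(-2,-2,1) + C_2e^(-4t)(1,1,0) + C_3e^(-t)(3,2,0).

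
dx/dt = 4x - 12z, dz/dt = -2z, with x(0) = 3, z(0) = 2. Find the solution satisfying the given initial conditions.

x(t) = -e^(4t) + 4e^(-2t), z(t) = 2e^(-2t)

Coefficient matrix A = [[4, -12], [0, -2]].
Characteristic polynomial det(A - λI) = λ^2 - 2λ - 8 = 0.
Eigenvalues λ = -2, 4.
For λ=-2: (A-λI) row 1 is [6, -12], so an eigenvector is (-2, -1).
For λ=4: (A-λI) row 1 is [0, -12], so an eigenvector is (1, 0).
General solution: c_1e^(-2t)(-2,-1) + c_2e^(4t)(1,0).
Applying x(0)=3, z(0)=2 gives c_1=-2, c_2=-1.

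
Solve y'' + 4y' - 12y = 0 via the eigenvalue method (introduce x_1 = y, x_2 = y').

y(t) = C_1e^(-6t) + C_2e^(2t)

Let x_1 = y, x_2 = y'. Then x_1' = x_2 and x_2' = 12x_1 - 4x_2.
A = [[0,1],[12,-4]]; det(A-λI) = λ^2 + 4λ - 12.
Eigenvalues λ = -6, 2 with eigenvectors (1,-6), (1,2).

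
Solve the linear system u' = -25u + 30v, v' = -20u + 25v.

u(t) = -3K_1e^(-5t) + K_2e^(5t), v(t) = -2K_1e^(-5t) + K_2e^(5t)

Coefficient matrix A = [[-25, 30], [-20, 25]].
Characteristic polynomial det(A - λI) = λ^2 - 25 = 0.
Eigenvalues λ = -5, 5.
For λ=-5: (A-λI) row 1 is [-20, 30], so an eigenvector is (-3, -2).
For λ=5: (A-λI) row 1 is [-30, 30], so an eigenvector is (1, 1).
General solution: K_1e^(-5t)(-3,-2) + K_2e^(5t)(1,1).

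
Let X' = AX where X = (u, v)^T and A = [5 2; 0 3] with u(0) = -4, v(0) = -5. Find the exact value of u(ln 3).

A = [[5,2],[0,3]]; eigenvalues λ = 5, 3.
Eigenvectors: (-1,0) for λ=5, (1,-1) for λ=3.
From the initial condition, c_1 = 9, c_2 = 5.
u(ln 3) = (9)(3^5)(-1) + (5)(3^3)(1) = -2052.

-2052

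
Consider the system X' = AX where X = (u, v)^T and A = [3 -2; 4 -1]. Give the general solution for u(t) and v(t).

u(t) = -C_1e^(t)sin(2t) + C_2e^(t)cos(2t), v(t) = -C_1e^(t)sin(2t) + C_1e^(t)cos(2t) + C_2e^(t)sin(2t) + C_2e^(t)cos(2t)

Coefficient matrix A = [[3, -2], [4, -1]].
Characteristic polynomial det(A - λI) = λ^2 - 2λ + 5 = 0.
Eigenvalues λ = 1 ± 2i (complex conjugate pair).
For λ=1+2i: an eigenvector is (0,1) - i(-1,-1) = (0 + i, 1 + i).
A real fundamental pair from Re and Im of e^((1+2i)t)v: X_1 = e^(t)(cos(2t)·(0,1) + sin(2t)·(-1,-1)), X_2 = e^(t)(sin(2t)·(0,1) - cos(2t)·(-1,-1)).
General solution: C_1X_1 + C_2X_2.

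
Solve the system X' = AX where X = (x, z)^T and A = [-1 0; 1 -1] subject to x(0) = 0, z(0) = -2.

x(t) = 0, z(t) = -2e^(-t)

Coefficient matrix A = [[-1, 0], [1, -1]].
Characteristic polynomial det(A - λI) = λ^2 + 2λ + 1 = 0.
Single eigenvalue λ = -1 with algebraic multiplicity 2.
Eigenvector v = (0,1); generalized eigenvector w with (A-λI)w=v is (1,-2).
General solution: e^(-t)[C_1·v + C_2·(t·v + w)].
Applying x(0)=0, z(0)=-2 gives C_1=-2, C_2=0.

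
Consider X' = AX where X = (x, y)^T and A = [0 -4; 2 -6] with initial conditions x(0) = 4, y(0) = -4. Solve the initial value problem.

Coefficient matrix A = [[0, -4], [2, -6]].
Characteristic polynomial det(A - λI) = λ^2 + 6λ + 8 = 0.
Eigenvalues λ = -2, -4.
For λ=-2: (A-λI) row 1 is [2, -4], so an eigenvector is (2, 1).
For λ=-4: (A-λI) row 1 is [4, -4], so an eigenvector is (-1, -1).
General solution: C_1e^(-2t)(2,1) + C_2e^(-4t)(-1,-1).
Applying x(0)=4, y(0)=-4 gives C_1=8, C_2=12.

x(t) = 16e^(-2t) - 12e^(-4t), y(t) = 8e^(-2t) - 12e^(-4t)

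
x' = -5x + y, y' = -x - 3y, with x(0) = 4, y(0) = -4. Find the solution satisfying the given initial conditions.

x(t) = -8te^(-4t) + 4e^(-4t), y(t) = -8te^(-4t) - 4e^(-4t)

Coefficient matrix A = [[-5, 1], [-1, -3]].
Characteristic polynomial det(A - λI) = λ^2 + 8λ + 16 = 0.
Single eigenvalue λ = -4 with algebraic multiplicity 2.
Eigenvector v = (-1,-1); generalized eigenvector w with (A-λI)w=v is (3,2).
General solution: e^(-4t)[c_1·v + c_2·(t·v + w)].
Applying x(0)=4, y(0)=-4 gives c_1=20, c_2=8.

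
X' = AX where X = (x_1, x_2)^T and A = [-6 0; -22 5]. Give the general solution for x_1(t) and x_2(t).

x_1(t) = -c_1e^(-6t), x_2(t) = -2c_1e^(-6t) - c_2e^(5t)

Coefficient matrix A = [[-6, 0], [-22, 5]].
Characteristic polynomial det(A - λI) = λ^2 + λ - 30 = 0.
Eigenvalues λ = -6, 5.
For λ=-6: (A-λI) row 2 is [-22, 11], so an eigenvector is (-1, -2).
For λ=5: (A-λI) row 1 is [-11, 0], so an eigenvector is (0, -1).
General solution: c_1e^(-6t)(-1,-2) + c_2e^(5t)(0,-1).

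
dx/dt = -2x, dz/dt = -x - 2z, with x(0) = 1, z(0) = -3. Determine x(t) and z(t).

Coefficient matrix A = [[-2, 0], [-1, -2]].
Characteristic polynomial det(A - λI) = λ^2 + 4λ + 4 = 0.
Single eigenvalue λ = -2 with algebraic multiplicity 2.
Eigenvector v = (0,1); generalized eigenvector w with (A-λI)w=v is (-1,3).
General solution: e^(-2t)[c_1·v + c_2·(t·v + w)].
Applying x(0)=1, z(0)=-3 gives c_1=0, c_2=-1.

x(t) = e^(-2t), z(t) = -te^(-2t) - 3e^(-2t)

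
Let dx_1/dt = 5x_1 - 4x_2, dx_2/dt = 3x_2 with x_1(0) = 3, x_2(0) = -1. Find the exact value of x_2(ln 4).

A = [[5,-4],[0,3]]; eigenvalues λ = 5, 3.
Eigenvectors: (-1,0) for λ=5, (-2,-1) for λ=3.
From the initial condition, c_1 = -5, c_2 = 1.
x_2(ln 4) = (-5)(4^5)(0) + (1)(4^3)(-1) = -64.

-64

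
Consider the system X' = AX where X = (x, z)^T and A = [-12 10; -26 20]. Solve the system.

Coefficient matrix A = [[-12, 10], [-26, 20]].
Characteristic polynomial det(A - λI) = λ^2 - 8λ + 20 = 0.
Eigenvalues λ = 4 ± 2i (complex conjugate pair).
For λ=4+2i: an eigenvector is (2,3) - i(-1,-2) = (2 + i, 3 + 2i).
A real fundamental pair from Re and Im of e^((4+2i)t)v: X_1 = e^(4t)(cos(2t)·(2,3) + sin(2t)·(-1,-2)), X_2 = e^(4t)(sin(2t)·(2,3) - cos(2t)·(-1,-2)).
General solution: c_1X_1 + c_2X_2.

x(t) = -c_1e^(4t)sin(2t) + 2c_1e^(4t)cos(2t) + 2c_2e^(4t)sin(2t) + c_2e^(4t)cos(2t), z(t) = -2c_1e^(4t)sin(2t) + 3c_1e^(4t)cos(2t) + 3c_2e^(4t)sin(2t) + 2c_2e^(4t)cos(2t)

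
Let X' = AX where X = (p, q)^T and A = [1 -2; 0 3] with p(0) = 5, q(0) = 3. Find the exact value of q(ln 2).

A = [[1,-2],[0,3]]; eigenvalues λ = 1, 3.
Eigenvectors: (-1,0) for λ=1, (-1,1) for λ=3.
From the initial condition, c_1 = -8, c_2 = 3.
q(ln 2) = (-8)(2^1)(0) + (3)(2^3)(1) = 24.

24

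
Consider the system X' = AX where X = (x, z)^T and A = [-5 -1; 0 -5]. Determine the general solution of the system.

Coefficient matrix A = [[-5, -1], [0, -5]].
Characteristic polynomial det(A - λI) = λ^2 + 10λ + 25 = 0.
Single eigenvalue λ = -5 with algebraic multiplicity 2.
Eigenvector v = (-1,0); generalized eigenvector w with (A-λI)w=v is (1,1).
General solution: e^(-5t)[K_1·v + K_2·(t·v + w)].

x(t) = -K_1e^(-5t) - K_2te^(-5t) + K_2e^(-5t), z(t) = K_2e^(-5t)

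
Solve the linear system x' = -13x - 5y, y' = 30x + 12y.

x(t) = C_1e^(-3t) + C_2e^(2t), y(t) = -2C_1e^(-3t) - 3C_2e^(2t)

Coefficient matrix A = [[-13, -5], [30, 12]].
Characteristic polynomial det(A - λI) = λ^2 + λ - 6 = 0.
Eigenvalues λ = -3, 2.
For λ=-3: (A-λI) row 1 is [-10, -5], so an eigenvector is (1, -2).
For λ=2: (A-λI) row 1 is [-15, -5], so an eigenvector is (1, -3).
General solution: C_1e^(-3t)(1,-2) + C_2e^(2t)(1,-3).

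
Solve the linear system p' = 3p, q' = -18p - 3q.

Coefficient matrix A = [[3, 0], [-18, -3]].
Characteristic polynomial det(A - λI) = λ^2 - 9 = 0.
Eigenvalues λ = 3, -3.
For λ=3: (A-λI) row 2 is [-18, -6], so an eigenvector is (-1, 3).
For λ=-3: (A-λI) row 1 is [6, 0], so an eigenvector is (0, -1).
General solution: K_1e^(3t)(-1,3) + K_2e^(-3t)(0,-1).

p(t) = -K_1e^(3t), q(t) = 3K_1e^(3t) - K_2e^(-3t)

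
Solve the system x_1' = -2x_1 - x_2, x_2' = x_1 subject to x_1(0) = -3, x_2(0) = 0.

Coefficient matrix A = [[-2, -1], [1, 0]].
Characteristic polynomial det(A - λI) = λ^2 + 2λ + 1 = 0.
Single eigenvalue λ = -1 with algebraic multiplicity 2.
Eigenvector v = (-1,1); generalized eigenvector w with (A-λI)w=v is (-1,2).
General solution: e^(-t)[C_1·v + C_2·(t·v + w)].
Applying x_1(0)=-3, x_2(0)=0 gives C_1=6, C_2=-3.

x_1(t) = 3te^(-t) - 3e^(-t), x_2(t) = -3te^(-t)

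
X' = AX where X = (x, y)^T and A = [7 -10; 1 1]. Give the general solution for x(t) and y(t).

x(t) = 3c_1e^(4t)sin(t) + c_1e^(4t)cos(t) + c_2e^(4t)sin(t) - 3c_2e^(4t)cos(t), y(t) = c_1e^(4t)sin(t) - c_2e^(4t)cos(t)

Coefficient matrix A = [[7, -10], [1, 1]].
Characteristic polynomial det(A - λI) = λ^2 - 8λ + 17 = 0.
Eigenvalues λ = 4 ± i (complex conjugate pair).
For λ=4+i: an eigenvector is (1,0) - i(3,1) = (1 - 3i, 0 - i).
A real fundamental pair from Re and Im of e^((4+i)t)v: X_1 = e^(4t)(cos(t)·(1,0) + sin(t)·(3,1)), X_2 = e^(4t)(sin(t)·(1,0) - cos(t)·(3,1)).
General solution: c_1X_1 + c_2X_2.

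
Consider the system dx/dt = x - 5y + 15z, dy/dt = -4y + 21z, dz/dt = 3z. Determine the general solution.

x(t) = K_1e^(t) + K_2e^(-4t), y(t) = K_2e^(-4t) + 3K_3e^(3t), z(t) = K_3e^(3t)

Coefficient matrix A = [[1, -5, 15], [0, -4, 21], [0, 0, 3]].
det(A - λI) = 0 gives eigenvalues λ = 1, -4, 3.
For λ=1: eigenvector (1,0,0).
For λ=-4: eigenvector (1,1,0).
For λ=3: eigenvector (0,3,1).
General solution: K_1e^(t)(1,0,0) + K_2e^(-4t)(1,1,0) + K_3e^(3t)(0,3,1).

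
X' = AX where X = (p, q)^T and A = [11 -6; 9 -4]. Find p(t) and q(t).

p(t) = 2c_1e^(2t) + c_2e^(5t), q(t) = 3c_1e^(2t) + c_2e^(5t)

Coefficient matrix A = [[11, -6], [9, -4]].
Characteristic polynomial det(A - λI) = λ^2 - 7λ + 10 = 0.
Eigenvalues λ = 2, 5.
For λ=2: (A-λI) row 1 is [9, -6], so an eigenvector is (2, 3).
For λ=5: (A-λI) row 1 is [6, -6], so an eigenvector is (1, 1).
General solution: c_1e^(2t)(2,3) + c_2e^(5t)(1,1).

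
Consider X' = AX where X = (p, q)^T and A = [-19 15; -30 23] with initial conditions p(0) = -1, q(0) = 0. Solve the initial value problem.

p(t) = 7e^(2t)sin(3t) - e^(2t)cos(3t), q(t) = 10e^(2t)sin(3t)

Coefficient matrix A = [[-19, 15], [-30, 23]].
Characteristic polynomial det(A - λI) = λ^2 - 4λ + 13 = 0.
Eigenvalues λ = 2 ± 3i (complex conjugate pair).
For λ=2+3i: an eigenvector is (2,3) - i(1,1) = (2 - i, 3 - i).
A real fundamental pair from Re and Im of e^((2+3i)t)v: X_1 = e^(2t)(cos(3t)·(2,3) + sin(3t)·(1,1)), X_2 = e^(2t)(sin(3t)·(2,3) - cos(3t)·(1,1)).
General solution: c_1X_1 + c_2X_2.
Applying p(0)=-1, q(0)=0 gives c_1=1, c_2=3.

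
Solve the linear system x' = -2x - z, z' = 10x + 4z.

Coefficient matrix A = [[-2, -1], [10, 4]].
Characteristic polynomial det(A - λI) = λ^2 - 2λ + 2 = 0.
Eigenvalues λ = 1 ± i (complex conjugate pair).
For λ=1+i: an eigenvector is (-1,3) - i(0,-1) = (-1, 3 + i).
A real fundamental pair from Re and Im of e^((1+i)t)v: X_1 = e^(t)(cos(t)·(-1,3) + sin(t)·(0,-1)), X_2 = e^(t)(sin(t)·(-1,3) - cos(t)·(0,-1)).
General solution: K_1X_1 + K_2X_2.

x(t) = -K_1e^(t)cos(t) - K_2e^(t)sin(t), z(t) = -K_1e^(t)sin(t) + 3K_1e^(t)cos(t) + 3K_2e^(t)sin(t) + K_2e^(t)cos(t)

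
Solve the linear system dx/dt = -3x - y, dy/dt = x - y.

Coefficient matrix A = [[-3, -1], [1, -1]].
Characteristic polynomial det(A - λI) = λ^2 + 4λ + 4 = 0.
Single eigenvalue λ = -2 with algebraic multiplicity 2.
Eigenvector v = (-1,1); generalized eigenvector w with (A-λI)w=v is (2,-1).
General solution: e^(-2t)[C_1·v + C_2·(t·v + w)].

x(t) = -C_1e^(-2t) - C_2te^(-2t) + 2C_2e^(-2t), y(t) = C_1e^(-2t) + C_2te^(-2t) - C_2e^(-2t)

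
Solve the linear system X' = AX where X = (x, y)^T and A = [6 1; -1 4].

Coefficient matrix A = [[6, 1], [-1, 4]].
Characteristic polynomial det(A - λI) = λ^2 - 10λ + 25 = 0.
Single eigenvalue λ = 5 with algebraic multiplicity 2.
Eigenvector v = (-1,1); generalized eigenvector w with (A-λI)w=v is (-2,1).
General solution: e^(5t)[C_1·v + C_2·(t·v + w)].

x(t) = -C_1e^(5t) - C_2te^(5t) - 2C_2e^(5t), y(t) = C_1e^(5t) + C_2te^(5t) + C_2e^(5t)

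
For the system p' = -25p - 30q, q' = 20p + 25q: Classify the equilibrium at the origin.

A = [[-25,-30],[20,25]]; det(A-λI) = λ^2 - 25.
λ = -5, 5: opposite signs.

saddle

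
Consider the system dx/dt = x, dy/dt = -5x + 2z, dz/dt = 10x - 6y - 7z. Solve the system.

x(t) = K_2e^(t), y(t) = K_1e^(-4t) - K_2e^(t) + 2K_3e^(-3t), z(t) = -2K_1e^(-4t) + 2K_2e^(t) - 3K_3e^(-3t)

Coefficient matrix A = [[1, 0, 0], [-5, 0, 2], [10, -6, -7]].
det(A - λI) = 0 gives eigenvalues λ = -4, 1, -3.
For λ=-4: eigenvector (0,1,-2).
For λ=1: eigenvector (1,-1,2).
For λ=-3: eigenvector (0,2,-3).
General solution: K_1e^(-4t)(0,1,-2) + K_2e^(t)(1,-1,2) + K_3e^(-3t)(0,2,-3).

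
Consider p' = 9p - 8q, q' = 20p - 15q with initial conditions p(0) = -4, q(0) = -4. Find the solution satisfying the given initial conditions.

p(t) = -4e^(-3t)sin(4t) - 4e^(-3t)cos(4t), q(t) = -8e^(-3t)sin(4t) - 4e^(-3t)cos(4t)

Coefficient matrix A = [[9, -8], [20, -15]].
Characteristic polynomial det(A - λI) = λ^2 + 6λ + 25 = 0.
Eigenvalues λ = -3 ± 4i (complex conjugate pair).
For λ=-3+4i: an eigenvector is (1,1) - i(1,2) = (1 - i, 1 - 2i).
A real fundamental pair from Re and Im of e^((-3+4i)t)v: X_1 = e^(-3t)(cos(4t)·(1,1) + sin(4t)·(1,2)), X_2 = e^(-3t)(sin(4t)·(1,1) - cos(4t)·(1,2)).
General solution: c_1X_1 + c_2X_2.
Applying p(0)=-4, q(0)=-4 gives c_1=-4, c_2=0.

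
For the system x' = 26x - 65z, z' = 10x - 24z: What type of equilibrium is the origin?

A = [[26,-65],[10,-24]]; det(A-λI) = λ^2 - 2λ + 26.
λ = 1 ± 5i: positive real part.

unstable spiral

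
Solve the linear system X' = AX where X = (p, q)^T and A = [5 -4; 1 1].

Coefficient matrix A = [[5, -4], [1, 1]].
Characteristic polynomial det(A - λI) = λ^2 - 6λ + 9 = 0.
Single eigenvalue λ = 3 with algebraic multiplicity 2.
Eigenvector v = (2,1); generalized eigenvector w with (A-λI)w=v is (1,0).
General solution: e^(3t)[K_1·v + K_2·(t·v + w)].

p(t) = 2K_1e^(3t) + 2K_2te^(3t) + K_2e^(3t), q(t) = K_1e^(3t) + K_2te^(3t)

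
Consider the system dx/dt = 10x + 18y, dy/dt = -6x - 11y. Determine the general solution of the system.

x(t) = -3c_1e^(-2t) + 2c_2e^(t), y(t) = 2c_1e^(-2t) - c_2e^(t)

Coefficient matrix A = [[10, 18], [-6, -11]].
Characteristic polynomial det(A - λI) = λ^2 + λ - 2 = 0.
Eigenvalues λ = -2, 1.
For λ=-2: (A-λI) row 1 is [12, 18], so an eigenvector is (-3, 2).
For λ=1: (A-λI) row 1 is [9, 18], so an eigenvector is (2, -1).
General solution: c_1e^(-2t)(-3,2) + c_2e^(t)(2,-1).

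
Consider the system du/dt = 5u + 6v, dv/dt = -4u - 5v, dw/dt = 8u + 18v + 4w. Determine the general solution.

u(t) = 3K_1e^(t) - K_2e^(-t), v(t) = -2K_1e^(t) + K_2e^(-t), w(t) = 4K_1e^(t) - 2K_2e^(-t) + K_3e^(4t)

Coefficient matrix A = [[5, 6, 0], [-4, -5, 0], [8, 18, 4]].
det(A - λI) = 0 gives eigenvalues λ = 1, -1, 4.
For λ=1: eigenvector (3,-2,4).
For λ=-1: eigenvector (-1,1,-2).
For λ=4: eigenvector (0,0,1).
General solution: K_1e^(t)(3,-2,4) + K_2e^(-t)(-1,1,-2) + K_3e^(4t)(0,0,1).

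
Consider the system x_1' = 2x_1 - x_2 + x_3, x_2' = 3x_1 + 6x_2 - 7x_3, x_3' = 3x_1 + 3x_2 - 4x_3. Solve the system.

x_1(t) = c_2e^(2t) + c_3e^(3t), x_2(t) = -c_1e^(-t) + c_2e^(2t) - c_3e^(3t), x_3(t) = -c_1e^(-t) + c_2e^(2t)

Coefficient matrix A = [[2, -1, 1], [3, 6, -7], [3, 3, -4]].
det(A - λI) = 0 gives eigenvalues λ = -1, 2, 3.
For λ=-1: eigenvector (0,-1,-1).
For λ=2: eigenvector (1,1,1).
For λ=3: eigenvector (1,-1,0).
General solution: c_1e^(-t)(0,-1,-1) + c_2e^(2t)(1,1,1) + c_3e^(3t)(1,-1,0).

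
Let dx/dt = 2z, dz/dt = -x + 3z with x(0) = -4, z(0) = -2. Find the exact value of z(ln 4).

-8

A = [[0,2],[-1,3]]; eigenvalues λ = 2, 1.
Eigenvectors: (1,1) for λ=2, (-2,-1) for λ=1.
From the initial condition, c_1 = 0, c_2 = 2.
z(ln 4) = (0)(4^2)(1) + (2)(4^1)(-1) = -8.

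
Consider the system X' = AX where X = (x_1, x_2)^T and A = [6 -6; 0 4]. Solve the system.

x_1(t) = 3c_1e^(4t) - c_2e^(6t), x_2(t) = c_1e^(4t)

Coefficient matrix A = [[6, -6], [0, 4]].
Characteristic polynomial det(A - λI) = λ^2 - 10λ + 24 = 0.
Eigenvalues λ = 4, 6.
For λ=4: (A-λI) row 1 is [2, -6], so an eigenvector is (3, 1).
For λ=6: (A-λI) row 1 is [0, -6], so an eigenvector is (-1, 0).
General solution: c_1e^(4t)(3,1) + c_2e^(6t)(-1,0).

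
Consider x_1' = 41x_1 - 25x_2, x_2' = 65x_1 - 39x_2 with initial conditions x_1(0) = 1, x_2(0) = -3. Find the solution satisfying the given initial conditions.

Coefficient matrix A = [[41, -25], [65, -39]].
Characteristic polynomial det(A - λI) = λ^2 - 2λ + 26 = 0.
Eigenvalues λ = 1 ± 5i (complex conjugate pair).
For λ=1+5i: an eigenvector is (-2,-3) - i(-1,-2) = (-2 + i, -3 + 2i).
A real fundamental pair from Re and Im of e^((1+5i)t)v: X_1 = e^(t)(cos(5t)·(-2,-3) + sin(5t)·(-1,-2)), X_2 = e^(t)(sin(5t)·(-2,-3) - cos(5t)·(-1,-2)).
General solution: K_1X_1 + K_2X_2.
Applying x_1(0)=1, x_2(0)=-3 gives K_1=-5, K_2=-9.

x_1(t) = 23e^(t)sin(5t) + e^(t)cos(5t), x_2(t) = 37e^(t)sin(5t) - 3e^(t)cos(5t)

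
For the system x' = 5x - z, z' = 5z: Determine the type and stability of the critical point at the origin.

A = [[5,-1],[0,5]]; det(A-λI) = λ^2 - 10λ + 25.
repeated λ = 5 with a single eigenvector.

unstable improper node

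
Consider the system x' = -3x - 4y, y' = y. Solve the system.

Coefficient matrix A = [[-3, -4], [0, 1]].
Characteristic polynomial det(A - λI) = λ^2 + 2λ - 3 = 0.
Eigenvalues λ = 1, -3.
For λ=1: (A-λI) row 1 is [-4, -4], so an eigenvector is (-1, 1).
For λ=-3: (A-λI) row 1 is [0, -4], so an eigenvector is (-1, 0).
General solution: C_1e^(t)(-1,1) + C_2e^(-3t)(-1,0).

x(t) = -C_1e^(t) - C_2e^(-3t), y(t) = C_1e^(t)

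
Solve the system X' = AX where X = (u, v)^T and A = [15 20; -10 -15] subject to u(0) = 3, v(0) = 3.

Coefficient matrix A = [[15, 20], [-10, -15]].
Characteristic polynomial det(A - λI) = λ^2 - 25 = 0.
Eigenvalues λ = -5, 5.
For λ=-5: (A-λI) row 1 is [20, 20], so an eigenvector is (-1, 1).
For λ=5: (A-λI) row 1 is [10, 20], so an eigenvector is (-2, 1).
General solution: C_1e^(-5t)(-1,1) + C_2e^(5t)(-2,1).
Applying u(0)=3, v(0)=3 gives C_1=9, C_2=-6.

u(t) = 12e^(5t) - 9e^(-5t), v(t) = -6e^(5t) + 9e^(-5t)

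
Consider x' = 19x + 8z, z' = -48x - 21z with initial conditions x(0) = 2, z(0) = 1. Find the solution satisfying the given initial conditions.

Coefficient matrix A = [[19, 8], [-48, -21]].
Characteristic polynomial det(A - λI) = λ^2 + 2λ - 15 = 0.
Eigenvalues λ = 3, -5.
For λ=3: (A-λI) row 1 is [16, 8], so an eigenvector is (1, -2).
For λ=-5: (A-λI) row 1 is [24, 8], so an eigenvector is (-1, 3).
General solution: K_1e^(3t)(1,-2) + K_2e^(-5t)(-1,3).
Applying x(0)=2, z(0)=1 gives K_1=7, K_2=5.

x(t) = 7e^(3t) - 5e^(-5t), z(t) = -14e^(3t) + 15e^(-5t)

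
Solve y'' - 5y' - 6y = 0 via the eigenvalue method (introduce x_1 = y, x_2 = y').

Let x_1 = y, x_2 = y'. Then x_1' = x_2 and x_2' = 6x_1 + 5x_2.
A = [[0,1],[6,5]]; det(A-λI) = λ^2 - 5λ - 6.
Eigenvalues λ = -1, 6 with eigenvectors (1,-1), (1,6).

y(t) = K_1e^(-t) + K_2e^(6t)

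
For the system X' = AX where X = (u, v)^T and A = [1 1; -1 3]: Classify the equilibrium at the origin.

unstable improper node

A = [[1,1],[-1,3]]; det(A-λI) = λ^2 - 4λ + 4.
repeated λ = 2 with a single eigenvector.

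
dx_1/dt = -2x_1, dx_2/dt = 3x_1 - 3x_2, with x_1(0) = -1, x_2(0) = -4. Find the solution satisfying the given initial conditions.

x_1(t) = -e^(-2t), x_2(t) = -3e^(-2t) - e^(-3t)

Coefficient matrix A = [[-2, 0], [3, -3]].
Characteristic polynomial det(A - λI) = λ^2 + 5λ + 6 = 0.
Eigenvalues λ = -3, -2.
For λ=-3: (A-λI) row 1 is [1, 0], so an eigenvector is (0, 1).
For λ=-2: (A-λI) row 2 is [3, -1], so an eigenvector is (1, 3).
General solution: C_1e^(-3t)(0,1) + C_2e^(-2t)(1,3).
Applying x_1(0)=-1, x_2(0)=-4 gives C_1=-1, C_2=-1.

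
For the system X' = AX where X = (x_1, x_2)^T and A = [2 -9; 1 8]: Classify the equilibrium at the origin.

A = [[2,-9],[1,8]]; det(A-λI) = λ^2 - 10λ + 25.
repeated λ = 5 with a single eigenvector.

unstable improper node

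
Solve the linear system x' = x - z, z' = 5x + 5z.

x(t) = -K_1e^(3t)sin(t) + K_2e^(3t)cos(t), z(t) = 2K_1e^(3t)sin(t) + K_1e^(3t)cos(t) + K_2e^(3t)sin(t) - 2K_2e^(3t)cos(t)

Coefficient matrix A = [[1, -1], [5, 5]].
Characteristic polynomial det(A - λI) = λ^2 - 6λ + 10 = 0.
Eigenvalues λ = 3 ± i (complex conjugate pair).
For λ=3+i: an eigenvector is (0,1) - i(-1,2) = (0 + i, 1 - 2i).
A real fundamental pair from Re and Im of e^((3+i)t)v: X_1 = e^(3t)(cos(t)·(0,1) + sin(t)·(-1,2)), X_2 = e^(3t)(sin(t)·(0,1) - cos(t)·(-1,2)).
General solution: K_1X_1 + K_2X_2.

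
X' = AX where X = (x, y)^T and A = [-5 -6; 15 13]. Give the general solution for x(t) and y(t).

Coefficient matrix A = [[-5, -6], [15, 13]].
Characteristic polynomial det(A - λI) = λ^2 - 8λ + 25 = 0.
Eigenvalues λ = 4 ± 3i (complex conjugate pair).
For λ=4+3i: an eigenvector is (1,-1) - i(-1,2) = (1 + i, -1 - 2i).
A real fundamental pair from Re and Im of e^((4+3i)t)v: X_1 = e^(4t)(cos(3t)·(1,-1) + sin(3t)·(-1,2)), X_2 = e^(4t)(sin(3t)·(1,-1) - cos(3t)·(-1,2)).
General solution: K_1X_1 + K_2X_2.

x(t) = -K_1e^(4t)sin(3t) + K_1e^(4t)cos(3t) + K_2e^(4t)sin(3t) + K_2e^(4t)cos(3t), y(t) = 2K_1e^(4t)sin(3t) - K_1e^(4t)cos(3t) - K_2e^(4t)sin(3t) - 2K_2e^(4t)cos(3t)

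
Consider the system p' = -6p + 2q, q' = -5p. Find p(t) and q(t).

p(t) = C_1e^(-3t)sin(t) - C_1e^(-3t)cos(t) - C_2e^(-3t)sin(t) - C_2e^(-3t)cos(t), q(t) = 2C_1e^(-3t)sin(t) - C_1e^(-3t)cos(t) - C_2e^(-3t)sin(t) - 2C_2e^(-3t)cos(t)

Coefficient matrix A = [[-6, 2], [-5, 0]].
Characteristic polynomial det(A - λI) = λ^2 + 6λ + 10 = 0.
Eigenvalues λ = -3 ± i (complex conjugate pair).
For λ=-3+i: an eigenvector is (-1,-1) - i(1,2) = (-1 - i, -1 - 2i).
A real fundamental pair from Re and Im of e^((-3+i)t)v: X_1 = e^(-3t)(cos(t)·(-1,-1) + sin(t)·(1,2)), X_2 = e^(-3t)(sin(t)·(-1,-1) - cos(t)·(1,2)).
General solution: C_1X_1 + C_2X_2.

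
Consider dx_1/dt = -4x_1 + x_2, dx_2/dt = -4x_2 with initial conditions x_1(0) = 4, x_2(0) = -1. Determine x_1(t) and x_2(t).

Coefficient matrix A = [[-4, 1], [0, -4]].
Characteristic polynomial det(A - λI) = λ^2 + 8λ + 16 = 0.
Single eigenvalue λ = -4 with algebraic multiplicity 2.
Eigenvector v = (-1,0); generalized eigenvector w with (A-λI)w=v is (-3,-1).
General solution: e^(-4t)[C_1·v + C_2·(t·v + w)].
Applying x_1(0)=4, x_2(0)=-1 gives C_1=-7, C_2=1.

x_1(t) = -te^(-4t) + 4e^(-4t), x_2(t) = -e^(-4t)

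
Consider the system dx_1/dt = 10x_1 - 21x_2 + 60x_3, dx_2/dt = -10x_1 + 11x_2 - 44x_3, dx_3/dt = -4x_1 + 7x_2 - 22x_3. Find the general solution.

Coefficient matrix A = [[10, -21, 60], [-10, 11, -44], [-4, 7, -22]].
det(A - λI) = 0 gives eigenvalues λ = 4, -2, -3.
For λ=4: eigenvector (3,-2,-1).
For λ=-2: eigenvector (-8,4,3).
For λ=-3: eigenvector (3,-1,-1).
General solution: c_1e^(4t)(3,-2,-1) + c_2e^(-2t)(-8,4,3) + c_3e^(-3t)(3,-1,-1).

x_1(t) = 3c_1e^(4t) - 8c_2e^(-2t) + 3c_3e^(-3t), x_2(t) = -2c_1e^(4t) + 4c_2e^(-2t) - c_3e^(-3t), x_3(t) = -c_1e^(4t) + 3c_2e^(-2t) - c_3e^(-3t)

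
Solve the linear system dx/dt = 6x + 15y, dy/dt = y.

Coefficient matrix A = [[6, 15], [0, 1]].
Characteristic polynomial det(A - λI) = λ^2 - 7λ + 6 = 0.
Eigenvalues λ = 1, 6.
For λ=1: (A-λI) row 1 is [5, 15], so an eigenvector is (-3, 1).
For λ=6: (A-λI) row 1 is [0, 15], so an eigenvector is (-1, 0).
General solution: c_1e^(t)(-3,1) + c_2e^(6t)(-1,0).

x(t) = -3c_1e^(t) - c_2e^(6t), y(t) = c_1e^(t)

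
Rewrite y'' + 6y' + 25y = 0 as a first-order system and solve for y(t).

Let x_1 = y, x_2 = y'. Then x_1' = x_2 and x_2' = -25x_1 - 6x_2.
A = [[0,1],[-25,-6]]; det(A-λI) = λ^2 + 6λ + 25.
Eigenvalues λ = -3 ± 4i.

y(t) = C_1e^(-3t)cos(4t) + C_2e^(-3t)sin(4t)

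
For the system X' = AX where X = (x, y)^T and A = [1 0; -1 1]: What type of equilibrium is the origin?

A = [[1,0],[-1,1]]; det(A-λI) = λ^2 - 2λ + 1.
repeated λ = 1 with a single eigenvector.

unstable improper node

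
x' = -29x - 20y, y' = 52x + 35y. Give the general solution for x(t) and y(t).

Coefficient matrix A = [[-29, -20], [52, 35]].
Characteristic polynomial det(A - λI) = λ^2 - 6λ + 25 = 0.
Eigenvalues λ = 3 ± 4i (complex conjugate pair).
For λ=3+4i: an eigenvector is (1,-2) - i(2,-3) = (1 - 2i, -2 + 3i).
A real fundamental pair from Re and Im of e^((3+4i)t)v: X_1 = e^(3t)(cos(4t)·(1,-2) + sin(4t)·(2,-3)), X_2 = e^(3t)(sin(4t)·(1,-2) - cos(4t)·(2,-3)).
General solution: C_1X_1 + C_2X_2.

x(t) = 2C_1e^(3t)sin(4t) + C_1e^(3t)cos(4t) + C_2e^(3t)sin(4t) - 2C_2e^(3t)cos(4t), y(t) = -3C_1e^(3t)sin(4t) - 2C_1e^(3t)cos(4t) - 2C_2e^(3t)sin(4t) + 3C_2e^(3t)cos(4t)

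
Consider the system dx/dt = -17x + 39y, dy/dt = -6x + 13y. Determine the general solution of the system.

Coefficient matrix A = [[-17, 39], [-6, 13]].
Characteristic polynomial det(A - λI) = λ^2 + 4λ + 13 = 0.
Eigenvalues λ = -2 ± 3i (complex conjugate pair).
For λ=-2+3i: an eigenvector is (-2,-1) - i(-3,-1) = (-2 + 3i, -1 + i).
A real fundamental pair from Re and Im of e^((-2+3i)t)v: X_1 = e^(-2t)(cos(3t)·(-2,-1) + sin(3t)·(-3,-1)), X_2 = e^(-2t)(sin(3t)·(-2,-1) - cos(3t)·(-3,-1)).
General solution: C_1X_1 + C_2X_2.

x(t) = -3C_1e^(-2t)sin(3t) - 2C_1e^(-2t)cos(3t) - 2C_2e^(-2t)sin(3t) + 3C_2e^(-2t)cos(3t), y(t) = -C_1e^(-2t)sin(3t) - C_1e^(-2t)cos(3t) - C_2e^(-2t)sin(3t) + C_2e^(-2t)cos(3t)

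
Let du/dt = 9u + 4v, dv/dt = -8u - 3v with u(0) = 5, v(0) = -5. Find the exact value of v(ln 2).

A = [[9,4],[-8,-3]]; eigenvalues λ = 5, 1.
Eigenvectors: (1,-1) for λ=5, (1,-2) for λ=1.
From the initial condition, c_1 = 5, c_2 = 0.
v(ln 2) = (5)(2^5)(-1) + (0)(2^1)(-2) = -160.

-160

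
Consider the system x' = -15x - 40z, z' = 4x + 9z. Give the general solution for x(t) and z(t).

Coefficient matrix A = [[-15, -40], [4, 9]].
Characteristic polynomial det(A - λI) = λ^2 + 6λ + 25 = 0.
Eigenvalues λ = -3 ± 4i (complex conjugate pair).
For λ=-3+4i: an eigenvector is (-1,0) - i(3,-1) = (-1 - 3i, 0 + i).
A real fundamental pair from Re and Im of e^((-3+4i)t)v: X_1 = e^(-3t)(cos(4t)·(-1,0) + sin(4t)·(3,-1)), X_2 = e^(-3t)(sin(4t)·(-1,0) - cos(4t)·(3,-1)).
General solution: c_1X_1 + c_2X_2.

x(t) = 3c_1e^(-3t)sin(4t) - c_1e^(-3t)cos(4t) - c_2e^(-3t)sin(4t) - 3c_2e^(-3t)cos(4t), z(t) = -c_1e^(-3t)sin(4t) + c_2e^(-3t)cos(4t)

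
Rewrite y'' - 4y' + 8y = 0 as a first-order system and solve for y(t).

y(t) = c_1e^(2t)cos(2t) + c_2e^(2t)sin(2t)

Let x_1 = y, x_2 = y'. Then x_1' = x_2 and x_2' = -8x_1 + 4x_2.
A = [[0,1],[-8,4]]; det(A-λI) = λ^2 - 4λ + 8.
Eigenvalues λ = 2 ± 2i.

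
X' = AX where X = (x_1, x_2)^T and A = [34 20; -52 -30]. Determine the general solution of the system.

Coefficient matrix A = [[34, 20], [-52, -30]].
Characteristic polynomial det(A - λI) = λ^2 - 4λ + 20 = 0.
Eigenvalues λ = 2 ± 4i (complex conjugate pair).
For λ=2+4i: an eigenvector is (2,-3) - i(1,-2) = (2 - i, -3 + 2i).
A real fundamental pair from Re and Im of e^((2+4i)t)v: X_1 = e^(2t)(cos(4t)·(2,-3) + sin(4t)·(1,-2)), X_2 = e^(2t)(sin(4t)·(2,-3) - cos(4t)·(1,-2)).
General solution: C_1X_1 + C_2X_2.

x_1(t) = C_1e^(2t)sin(4t) + 2C_1e^(2t)cos(4t) + 2C_2e^(2t)sin(4t) - C_2e^(2t)cos(4t), x_2(t) = -2C_1e^(2t)sin(4t) - 3C_1e^(2t)cos(4t) - 3C_2e^(2t)sin(4t) + 2C_2e^(2t)cos(4t)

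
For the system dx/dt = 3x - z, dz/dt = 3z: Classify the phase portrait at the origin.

unstable improper node

A = [[3,-1],[0,3]]; det(A-λI) = λ^2 - 6λ + 9.
repeated λ = 3 with a single eigenvector.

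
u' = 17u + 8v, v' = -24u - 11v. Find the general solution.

Coefficient matrix A = [[17, 8], [-24, -11]].
Characteristic polynomial det(A - λI) = λ^2 - 6λ + 5 = 0.
Eigenvalues λ = 1, 5.
For λ=1: (A-λI) row 1 is [16, 8], so an eigenvector is (1, -2).
For λ=5: (A-λI) row 1 is [12, 8], so an eigenvector is (-2, 3).
General solution: K_1e^(t)(1,-2) + K_2e^(5t)(-2,3).

u(t) = K_1e^(t) - 2K_2e^(5t), v(t) = -2K_1e^(t) + 3K_2e^(5t)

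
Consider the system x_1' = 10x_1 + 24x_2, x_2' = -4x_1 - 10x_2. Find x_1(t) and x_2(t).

x_1(t) = 3c_1e^(2t) - 2c_2e^(-2t), x_2(t) = -c_1e^(2t) + c_2e^(-2t)

Coefficient matrix A = [[10, 24], [-4, -10]].
Characteristic polynomial det(A - λI) = λ^2 - 4 = 0.
Eigenvalues λ = 2, -2.
For λ=2: (A-λI) row 1 is [8, 24], so an eigenvector is (3, -1).
For λ=-2: (A-λI) row 1 is [12, 24], so an eigenvector is (-2, 1).
General solution: c_1e^(2t)(3,-1) + c_2e^(-2t)(-2,1).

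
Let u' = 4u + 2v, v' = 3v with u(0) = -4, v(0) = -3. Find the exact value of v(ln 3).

A = [[4,2],[0,3]]; eigenvalues λ = 3, 4.
Eigenvectors: (-2,1) for λ=3, (-1,0) for λ=4.
From the initial condition, c_1 = -3, c_2 = 10.
v(ln 3) = (-3)(3^3)(1) + (10)(3^4)(0) = -81.

-81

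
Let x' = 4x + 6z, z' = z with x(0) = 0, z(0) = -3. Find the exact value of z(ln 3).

A = [[4,6],[0,1]]; eigenvalues λ = 4, 1.
Eigenvectors: (1,0) for λ=4, (2,-1) for λ=1.
From the initial condition, c_1 = -6, c_2 = 3.
z(ln 3) = (-6)(3^4)(0) + (3)(3^1)(-1) = -9.

-9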